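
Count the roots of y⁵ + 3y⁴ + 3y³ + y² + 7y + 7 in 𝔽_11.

Write h(y) = y⁵ + 3y⁴ + 3y³ + y² + 7y + 7.
Evaluate at each of the 11 elements of 𝔽_11:
h(0) = 7; h(1) = 0 → root; h(2) = 8; h(3) = 10; h(4) = 0 → root; h(5) = 8; h(6) = 0 → root; h(7) = 9; h(8) = 2; h(9) = 0 → root; h(10) = 0 → root.
Roots: {1, 4, 6, 9, 10}.

5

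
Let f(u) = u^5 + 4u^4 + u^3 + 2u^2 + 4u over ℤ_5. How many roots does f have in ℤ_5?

3

Evaluate at each of the 5 elements of ℤ_5:
f(0) = 0 → root; f(1) = 2; f(2) = 0 → root; f(3) = 4; f(4) = 0 → root.
Roots: {0, 2, 4}.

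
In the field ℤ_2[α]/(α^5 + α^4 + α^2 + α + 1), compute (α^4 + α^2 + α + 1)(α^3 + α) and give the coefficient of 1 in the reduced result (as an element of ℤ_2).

Multiply in ℤ_2[α]: (α^4 + α^2 + α + 1)·(α^3 + α) = α^7 + α^4 + α^2 + α.
Reduce using α^5 ≡ α^4 + α^2 + α + 1 (mod α^5 + α^4 + α^2 + α + 1).
Reduced: α^4 + α + 1.

1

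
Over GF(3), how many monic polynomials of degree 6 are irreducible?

116

x^(3^6) − x is the product of all monic irreducibles of degree dividing 6; Möbius inversion gives N = (1/6) Σ μ(6/d)·3^d.
Divisors of 6: 1, 2, 3, 6; μ(6/d) for each: 1, -1, -1, 1.
Σ = 3^1 − 3^2 − 3^3 + 3^6 = 696.
N = 696/6 = 116.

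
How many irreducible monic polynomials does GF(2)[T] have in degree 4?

3

By the necklace-counting formula, N_2(4) = (1/4) Σ_{d|4} μ(4/d)·2^d.
Divisors of 4: 1, 2, 4; μ(4/d) for each: 0, -1, 1.
Σ = − 2^2 + 2^4 = 12.
N = 12/4 = 3.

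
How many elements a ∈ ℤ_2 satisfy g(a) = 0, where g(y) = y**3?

1

Evaluate at each of the 2 elements of ℤ_2:
g(0) = 0 → root; g(1) = 1.
Roots: {0}.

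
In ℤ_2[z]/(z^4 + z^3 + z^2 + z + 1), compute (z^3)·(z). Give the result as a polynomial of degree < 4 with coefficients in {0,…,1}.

Multiply in ℤ_2[z]: (z^3)·(z) = z^4.
Reduce using z^4 ≡ z^3 + z^2 + z + 1 (mod z^4 + z^3 + z^2 + z + 1).
Reduced: z^3 + z^2 + z + 1.

z^3 + z^2 + z + 1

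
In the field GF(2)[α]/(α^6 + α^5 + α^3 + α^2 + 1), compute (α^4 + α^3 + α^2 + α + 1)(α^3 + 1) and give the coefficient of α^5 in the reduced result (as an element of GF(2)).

Multiply in GF(2)[α]: (α^4 + α^3 + α^2 + α + 1)·(α^3 + 1) = α^7 + α^6 + α^5 + α^2 + α + 1.
Reduce using α^6 ≡ α^5 + α^3 + α^2 + 1 (mod α^6 + α^5 + α^3 + α^2 + 1).
Reduced: α^5 + α^4 + α^3 + α^2 + 1.

1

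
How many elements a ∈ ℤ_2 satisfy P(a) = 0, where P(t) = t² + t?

Evaluate at each of the 2 elements of ℤ_2:
P(0) = 0 → root; P(1) = 0 → root.
Roots: {0, 1}.

2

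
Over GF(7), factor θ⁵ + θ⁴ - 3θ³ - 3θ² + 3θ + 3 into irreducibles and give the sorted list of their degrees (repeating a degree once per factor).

1, 1, 1, 2

Write h(θ) = θ⁵ + θ⁴ - 3θ³ - 3θ² + 3θ + 3.
Linear factors from roots: (θ - 2), (θ + 2), (θ + 1).
Complete factorization: h(θ) = (θ + 1)·(θ + 2)·(θ - 2)·(θ² + 1).
Factor degrees with multiplicity: 1 + 1 + 1 + 2 = 5.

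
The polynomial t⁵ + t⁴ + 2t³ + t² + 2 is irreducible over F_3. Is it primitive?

Write f(t) = t⁵ + t⁴ + 2t³ + t² + 2.
|GF(3^5)^×| = 3^5 − 1 = 242. Prime factorization: 242 = 2·11^2.
f is primitive ⇔ t has order 242 in GF(3)[t]/(f), i.e. t^(242/q) ≠ 1 for each prime q | 242.
t^(121) mod f = 1
t^(22) mod f = 1
Since t^(121) = 1, the order of t divides 121 < 242; not primitive.

No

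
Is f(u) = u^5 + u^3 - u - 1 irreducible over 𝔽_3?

Check for roots in 𝔽_3: f(0) = 2; f(1) = 0 → root; f(2) = 1.
f(1) = 0, so (u − 1) divides f(u); f is reducible.

No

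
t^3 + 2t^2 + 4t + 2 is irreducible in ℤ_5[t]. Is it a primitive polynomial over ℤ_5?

Write f(t) = t^3 + 2t^2 + 4t + 2.
|GF(5^3)^×| = 5^3 − 1 = 124. Prime factorization: 124 = 2^2·31.
f is primitive ⇔ t has order 124 in GF(5)[t]/(f), i.e. t^(124/q) ≠ 1 for each prime q | 124.
t^(62) mod f = 4.
t^(4) mod f = t + 4.
None equal 1, so t has full order 124; f is primitive.

Yes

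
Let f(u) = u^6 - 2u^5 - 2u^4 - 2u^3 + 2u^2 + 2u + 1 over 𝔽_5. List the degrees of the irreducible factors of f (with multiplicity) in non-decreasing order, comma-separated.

Roots in 𝔽_5: f(0) = 1; f(1) = 0 → root; f(2) = 0 → root; f(3) = 2; f(4) = 4.
Linear factors from roots: (u - 1), (u - 2).
Complete factorization: f(u) = (u - 2)·(u - 1)·(u^2 - 2)·(u^2 + u + 1).
Factor degrees with multiplicity: 1 + 1 + 2 + 2 = 6.

1, 1, 2, 2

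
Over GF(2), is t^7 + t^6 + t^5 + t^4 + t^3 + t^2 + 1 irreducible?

Yes

Write m(t) = t^7 + t^6 + t^5 + t^4 + t^3 + t^2 + 1.
Check for roots in GF(2): m(0) = 1; m(1) = 1.
No roots, so no linear factors.
Monic irreducibles of degree 2 over GF(2): t^2 + t + 1.
None of them divide m (all give nonzero remainder).
Monic irreducibles of degree 3 over GF(2): t^3 + t + 1, t^3 + t^2 + 1.
None of them divide m (all give nonzero remainder).
No irreducible factor of degree ≤ 3 exists, so m is irreducible over GF(2).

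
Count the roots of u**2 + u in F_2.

Write f(u) = u**2 + u.
Evaluate at each of the 2 elements of F_2:
f(0) = 0 → root; f(1) = 0 → root.
Roots: {0, 1}.

2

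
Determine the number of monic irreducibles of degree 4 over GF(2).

3

By the necklace-counting formula, N_2(4) = (1/4) Σ_{d|4} μ(4/d)·2^d.
Divisors of 4: 1, 2, 4; μ(4/d) for each: 0, -1, 1.
Σ = − 2^2 + 2^4 = 12.
N = 12/4 = 3.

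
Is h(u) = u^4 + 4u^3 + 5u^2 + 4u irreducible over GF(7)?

No

Check for roots in GF(7): h(0) = 0 → root; h(1) = 0 → root; h(2) = 6; h(3) = 1; h(4) = 6; h(5) = 3; h(6) = 5.
h(0) = 0, so (u) divides h(u); h is reducible.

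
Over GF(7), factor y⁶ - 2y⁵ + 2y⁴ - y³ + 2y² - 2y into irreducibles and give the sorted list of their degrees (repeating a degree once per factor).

Write h(y) = y⁶ - 2y⁵ + 2y⁴ - y³ + 2y² - 2y.
Linear factors from roots: (y), (y - 1), (y - 2), (y + 3).
Complete factorization: h(y) = (y)·(y + 3)·(y - 2)·(y - 1)·(y² - 2y + 2).
Factor degrees with multiplicity: 1 + 1 + 1 + 1 + 2 = 6.

1, 1, 1, 1, 2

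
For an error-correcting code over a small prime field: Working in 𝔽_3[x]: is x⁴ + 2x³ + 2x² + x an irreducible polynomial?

Write P(x) = x⁴ + 2x³ + 2x² + x.
Check for roots in 𝔽_3: P(0) = 0 → root; P(1) = 0 → root; P(2) = 0 → root.
P(0) = 0, so (x) divides P(x); P is reducible.

No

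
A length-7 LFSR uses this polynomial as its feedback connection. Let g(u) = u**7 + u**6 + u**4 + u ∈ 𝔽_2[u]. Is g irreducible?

No

Check for roots in 𝔽_2: g(0) = 0 → root; g(1) = 0 → root.
g(0) = 0, so (u) divides g(u); g is reducible.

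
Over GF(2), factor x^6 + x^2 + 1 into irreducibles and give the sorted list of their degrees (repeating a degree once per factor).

3, 3

Write h(x) = x^6 + x^2 + 1.
Roots in GF(2): h(0) = 1; h(1) = 1.
Complete factorization: h(x) = (x^3 + x + 1)^2.
Factor degrees with multiplicity: 3 + 3 = 6.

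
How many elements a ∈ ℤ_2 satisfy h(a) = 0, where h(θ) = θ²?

1

Evaluate at each of the 2 elements of ℤ_2:
h(0) = 0 → root; h(1) = 1.
Roots: {0}.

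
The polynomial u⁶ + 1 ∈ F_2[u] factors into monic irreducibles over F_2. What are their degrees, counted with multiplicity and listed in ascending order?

Write h(u) = u⁶ + 1.
Roots in F_2: h(0) = 1; h(1) = 0 → root.
Linear factors from roots: (u + 1).
Complete factorization: h(u) = (u + 1)^2·(u² + u + 1)^2.
Factor degrees with multiplicity: 1 + 1 + 2 + 2 = 6.

1, 1, 2, 2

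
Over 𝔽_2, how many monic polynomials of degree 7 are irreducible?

18

Gauss's count: N_{2}(7) = (1/7) Σ_{d|7} μ(7/d)·2^d.
Divisors of 7: 1, 7; μ(7/d) for each: -1, 1.
Σ = − 2^1 + 2^7 = 126.
N = 126/7 = 18.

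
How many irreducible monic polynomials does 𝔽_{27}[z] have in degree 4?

132678

x^(27^4) − x is the product of all monic irreducibles of degree dividing 4; Möbius inversion gives N = (1/4) Σ μ(4/d)·27^d.
Divisors of 4: 1, 2, 4; μ(4/d) for each: 0, -1, 1.
Σ = − 27^2 + 27^4 = 530712.
N = 530712/4 = 132678.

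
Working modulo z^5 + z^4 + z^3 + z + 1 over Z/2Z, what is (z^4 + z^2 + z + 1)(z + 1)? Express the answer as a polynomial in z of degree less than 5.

z

Multiply in Z/2Z[z]: (z^4 + z^2 + z + 1)·(z + 1) = z^5 + z^4 + z^3 + 1.
Reduce using z^5 ≡ z^4 + z^3 + z + 1 (mod z^5 + z^4 + z^3 + z + 1).
Reduced: z.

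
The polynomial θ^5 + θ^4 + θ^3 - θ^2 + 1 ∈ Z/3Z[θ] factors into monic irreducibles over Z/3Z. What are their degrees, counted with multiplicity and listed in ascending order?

1, 2, 2

Write f(θ) = θ^5 + θ^4 + θ^3 - θ^2 + 1.
Roots in Z/3Z: f(0) = 1; f(1) = 0 → root; f(2) = 2.
Linear factors from roots: (θ - 1).
Complete factorization: f(θ) = (θ - 1)·(θ^2 + 1)·(θ^2 - θ - 1).
Factor degrees with multiplicity: 1 + 2 + 2 = 5.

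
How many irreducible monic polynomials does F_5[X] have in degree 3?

40

Gauss's count: N_{5}(3) = (1/3) Σ_{d|3} μ(3/d)·5^d.
Divisors of 3: 1, 3; μ(3/d) for each: -1, 1.
Σ = − 5^1 + 5^3 = 120.
N = 120/3 = 40.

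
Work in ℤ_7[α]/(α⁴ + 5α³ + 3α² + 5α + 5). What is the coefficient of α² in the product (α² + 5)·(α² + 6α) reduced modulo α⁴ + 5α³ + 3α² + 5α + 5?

Multiply in ℤ_7[α]: (α² + 5)·(α² + 6α) = α⁴ + 6α³ + 5α² + 2α.
Reduce using α⁴ ≡ 2α³ + 4α² + 2α + 2 (mod α⁴ + 5α³ + 3α² + 5α + 5).
Reduced: α³ + 2α² + 4α + 2.

2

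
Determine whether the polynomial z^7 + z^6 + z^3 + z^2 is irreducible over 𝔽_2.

Write h(z) = z^7 + z^6 + z^3 + z^2.
Check for roots in 𝔽_2: h(0) = 0 → root; h(1) = 0 → root.
h(0) = 0, so (z) divides h(z); h is reducible.

No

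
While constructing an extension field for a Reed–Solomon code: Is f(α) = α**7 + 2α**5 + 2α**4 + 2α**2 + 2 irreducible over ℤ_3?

Check for roots in ℤ_3: f(0) = 2; f(1) = 0 → root; f(2) = 0 → root.
f(1) = 0, so (α − 1) divides f(α); f is reducible.

No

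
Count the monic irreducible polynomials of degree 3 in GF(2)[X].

2

x^(2^3) − x is the product of all monic irreducibles of degree dividing 3; Möbius inversion gives N = (1/3) Σ μ(3/d)·2^d.
Divisors of 3: 1, 3; μ(3/d) for each: -1, 1.
Σ = − 2^1 + 2^3 = 6.
N = 6/3 = 2.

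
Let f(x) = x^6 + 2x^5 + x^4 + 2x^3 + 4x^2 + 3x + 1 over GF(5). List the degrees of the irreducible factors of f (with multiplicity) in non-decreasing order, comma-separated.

1, 2, 3

Roots in GF(5): f(0) = 1; f(1) = 4; f(2) = 3; f(3) = 1; f(4) = 0 → root.
Linear factors from roots: (x + 1).
Complete factorization: f(x) = (x + 1)·(x^2 + 4x + 2)·(x^3 + 2x^2 + 3).
Factor degrees with multiplicity: 1 + 2 + 3 = 6.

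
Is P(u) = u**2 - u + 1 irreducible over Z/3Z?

No

Check for roots in Z/3Z: P(0) = 1; P(1) = 1; P(2) = 0 → root.
P(2) = 0, so (u − 2) divides P(u); P is reducible.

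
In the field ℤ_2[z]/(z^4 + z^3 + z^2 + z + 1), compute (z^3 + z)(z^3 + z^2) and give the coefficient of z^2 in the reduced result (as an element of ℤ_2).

1

Multiply in ℤ_2[z]: (z^3 + z)·(z^3 + z^2) = z^6 + z^5 + z^4 + z^3.
Reduce using z^4 ≡ z^3 + z^2 + z + 1 (mod z^4 + z^3 + z^2 + z + 1).
Reduced: z^2.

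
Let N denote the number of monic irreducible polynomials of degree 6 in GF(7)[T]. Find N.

The number of monic irreducibles of degree 6 over GF(7) is (1/6)·Σ_{d∣6} μ(6/d) 7^d.
Divisors of 6: 1, 2, 3, 6; μ(6/d) for each: 1, -1, -1, 1.
Σ = 7^1 − 7^2 − 7^3 + 7^6 = 117264.
N = 117264/6 = 19544.

19544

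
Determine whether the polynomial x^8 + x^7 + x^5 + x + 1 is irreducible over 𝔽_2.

Write P(x) = x^8 + x^7 + x^5 + x + 1.
Check for roots in 𝔽_2: P(0) = 1; P(1) = 1.
No roots, so no linear factors.
Monic irreducibles of degree 2 over GF(2): x^2 + x + 1.
None of them divide P (all give nonzero remainder).
Monic irreducibles of degree 3 over GF(2): x^3 + x + 1, x^3 + x^2 + 1.
None of them divide P (all give nonzero remainder).
Monic irreducibles of degree 4 over GF(2): x^4 + x + 1, x^4 + x^3 + 1, x^4 + x^3 + x^2 + x + 1.
None of them divide P (all give nonzero remainder).
No irreducible factor of degree ≤ 4 exists, so P is irreducible over GF(2).

Yes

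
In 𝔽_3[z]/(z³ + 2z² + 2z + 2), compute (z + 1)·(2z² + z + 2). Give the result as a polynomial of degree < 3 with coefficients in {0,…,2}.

Multiply in 𝔽_3[z]: (z + 1)·(2z² + z + 2) = 2z³ + 2.
Reduce using z³ ≡ z² + z + 1 (mod z³ + 2z² + 2z + 2).
Reduced: 2z² + 2z + 1.

2z^2 + 2z + 1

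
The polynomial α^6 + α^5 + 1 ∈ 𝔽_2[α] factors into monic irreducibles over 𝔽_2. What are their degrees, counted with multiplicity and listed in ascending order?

Write g(α) = α^6 + α^5 + 1.
Roots in 𝔽_2: g(0) = 1; g(1) = 1.
Complete factorization: g(α) = (α^6 + α^5 + 1).
Factor degrees with multiplicity: 6 = 6.

6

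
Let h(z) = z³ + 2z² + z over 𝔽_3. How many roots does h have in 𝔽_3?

2

Evaluate at each of the 3 elements of 𝔽_3:
h(0) = 0 → root; h(1) = 1; h(2) = 0 → root.
Roots: {0, 2}.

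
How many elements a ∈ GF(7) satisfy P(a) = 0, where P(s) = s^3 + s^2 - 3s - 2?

Evaluate at each of the 7 elements of GF(7):
P(0) = 5; P(1) = 4; P(2) = 4; P(3) = 4; P(4) = 3; P(5) = 0 → root; P(6) = 1.
Roots: {5}.

1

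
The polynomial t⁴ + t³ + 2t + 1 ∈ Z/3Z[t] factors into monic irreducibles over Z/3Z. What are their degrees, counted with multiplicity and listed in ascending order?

Write h(t) = t⁴ + t³ + 2t + 1.
Roots in Z/3Z: h(0) = 1; h(1) = 2; h(2) = 2.
Complete factorization: h(t) = (t⁴ + t³ + 2t + 1).
Factor degrees with multiplicity: 4 = 4.

4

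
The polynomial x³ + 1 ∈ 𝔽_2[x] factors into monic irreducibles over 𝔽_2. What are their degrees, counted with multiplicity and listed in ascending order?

Write g(x) = x³ + 1.
Roots in 𝔽_2: g(0) = 1; g(1) = 0 → root.
Linear factors from roots: (x + 1).
Complete factorization: g(x) = (x + 1)·(x² + x + 1).
Factor degrees with multiplicity: 1 + 2 = 3.

1, 2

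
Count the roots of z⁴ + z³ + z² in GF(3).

Write g(z) = z⁴ + z³ + z².
Evaluate at each of the 3 elements of GF(3):
g(0) = 0 → root; g(1) = 0 → root; g(2) = 1.
Roots: {0, 1}.

2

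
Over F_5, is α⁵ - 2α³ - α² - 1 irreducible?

Yes

Write m(α) = α⁵ - 2α³ - α² - 1.
Check for roots in F_5: m(0) = 4; m(1) = 2; m(2) = 1; m(3) = 4; m(4) = 4.
No roots, so no linear factors.
Degree-2 irreducible divisors: test the 10 monic irreducibles of degree 2 over GF(5).
None of them divide m (all give nonzero remainder).
No irreducible factor of degree ≤ 2 exists, so m is irreducible over GF(5).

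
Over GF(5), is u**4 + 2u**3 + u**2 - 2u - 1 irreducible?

Yes

Write h(u) = u**4 + 2u**3 + u**2 - 2u - 1.
Check for roots in GF(5): h(0) = 4; h(1) = 1; h(2) = 1; h(3) = 2; h(4) = 1.
No roots, so no linear factors.
Degree-2 irreducible divisors: test the 10 monic irreducibles of degree 2 over GF(5).
None of them divide h (all give nonzero remainder).
No irreducible factor of degree ≤ 2 exists, so h is irreducible over GF(5).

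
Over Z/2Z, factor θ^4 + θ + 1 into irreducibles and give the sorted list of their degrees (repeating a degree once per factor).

Write h(θ) = θ^4 + θ + 1.
Roots in Z/2Z: h(0) = 1; h(1) = 1.
Complete factorization: h(θ) = (θ^4 + θ + 1).
Factor degrees with multiplicity: 4 = 4.

4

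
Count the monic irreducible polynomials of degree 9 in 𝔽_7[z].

x^(7^9) − x is the product of all monic irreducibles of degree dividing 9; Möbius inversion gives N = (1/9) Σ μ(9/d)·7^d.
Divisors of 9: 1, 3, 9; μ(9/d) for each: 0, -1, 1.
Σ = − 7^3 + 7^9 = 40353264.
N = 40353264/9 = 4483696.

4483696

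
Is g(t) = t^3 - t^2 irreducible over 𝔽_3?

No

Check for roots in 𝔽_3: g(0) = 0 → root; g(1) = 0 → root; g(2) = 1.
g(0) = 0, so (t) divides g(t); g is reducible.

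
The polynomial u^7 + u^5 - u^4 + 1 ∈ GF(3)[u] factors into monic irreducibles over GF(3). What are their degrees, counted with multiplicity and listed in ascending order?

Write h(u) = u^7 + u^5 - u^4 + 1.
Roots in GF(3): h(0) = 1; h(1) = 2; h(2) = 1.
Complete factorization: h(u) = (u^2 + 1)·(u^2 + u - 1)·(u^3 - u^2 - u - 1).
Factor degrees with multiplicity: 2 + 2 + 3 = 7.

2, 2, 3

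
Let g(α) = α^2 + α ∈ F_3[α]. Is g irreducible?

Check for roots in F_3: g(0) = 0 → root; g(1) = 2; g(2) = 0 → root.
g(0) = 0, so (α) divides g(α); g is reducible.

No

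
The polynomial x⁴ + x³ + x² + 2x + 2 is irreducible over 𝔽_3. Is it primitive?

Yes

Write f(x) = x⁴ + x³ + x² + 2x + 2.
|GF(3^4)^×| = 3^4 − 1 = 80. Prime factorization: 80 = 2^4·5.
f is primitive ⇔ x has order 80 in GF(3)[x]/(f), i.e. x^(80/q) ≠ 1 for each prime q | 80.
x^(40) mod f = 2.
x^(16) mod f = 2x³ + 1.
None equal 1, so x has full order 80; f is primitive.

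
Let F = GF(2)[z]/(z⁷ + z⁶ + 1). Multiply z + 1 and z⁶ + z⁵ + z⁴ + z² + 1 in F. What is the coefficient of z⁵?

0

Multiply in GF(2)[z]: (z + 1)·(z⁶ + z⁵ + z⁴ + z² + 1) = z⁷ + z⁴ + z³ + z² + z + 1.
Reduce using z⁷ ≡ z⁶ + 1 (mod z⁷ + z⁶ + 1).
Reduced: z⁶ + z⁴ + z³ + z² + z.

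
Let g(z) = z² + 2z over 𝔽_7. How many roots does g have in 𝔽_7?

Evaluate at each of the 7 elements of 𝔽_7:
g(0) = 0 → root; g(1) = 3; g(2) = 1; g(3) = 1; g(4) = 3; g(5) = 0 → root; g(6) = 6.
Roots: {0, 5}.

2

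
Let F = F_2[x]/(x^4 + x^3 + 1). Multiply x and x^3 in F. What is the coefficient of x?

Multiply in F_2[x]: (x)·(x^3) = x^4.
Reduce using x^4 ≡ x^3 + 1 (mod x^4 + x^3 + 1).
Reduced: x^3 + 1.

0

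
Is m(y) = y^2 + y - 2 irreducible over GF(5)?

Check for roots in GF(5): m(0) = 3; m(1) = 0 → root; m(2) = 4; m(3) = 0 → root; m(4) = 3.
m(1) = 0, so (y − 1) divides m(y); m is reducible.

No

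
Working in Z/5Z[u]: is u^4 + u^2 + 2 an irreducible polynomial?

Yes

Write g(u) = u^4 + u^2 + 2.
Check for roots in Z/5Z: g(0) = 2; g(1) = 4; g(2) = 2; g(3) = 2; g(4) = 4.
No roots, so no linear factors.
Degree-2 irreducible divisors: test the 10 monic irreducibles of degree 2 over GF(5).
None of them divide g (all give nonzero remainder).
No irreducible factor of degree ≤ 2 exists, so g is irreducible over GF(5).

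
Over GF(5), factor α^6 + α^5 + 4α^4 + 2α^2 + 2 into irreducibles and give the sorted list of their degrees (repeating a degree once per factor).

1, 1, 4

Write g(α) = α^6 + α^5 + 4α^4 + 2α^2 + 2.
Roots in GF(5): g(0) = 2; g(1) = 0 → root; g(2) = 0 → root; g(3) = 1; g(4) = 3.
Linear factors from roots: (α + 4), (α + 3).
Complete factorization: g(α) = (α + 3)·(α + 4)·(α^4 + 4α^3 + 4α^2 + 4α + 1).
Factor degrees with multiplicity: 1 + 1 + 4 = 6.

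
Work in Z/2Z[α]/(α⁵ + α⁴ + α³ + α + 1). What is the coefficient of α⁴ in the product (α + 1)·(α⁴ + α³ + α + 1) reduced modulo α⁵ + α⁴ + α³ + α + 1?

Multiply in Z/2Z[α]: (α + 1)·(α⁴ + α³ + α + 1) = α⁵ + α³ + α² + 1.
Reduce using α⁵ ≡ α⁴ + α³ + α + 1 (mod α⁵ + α⁴ + α³ + α + 1).
Reduced: α⁴ + α² + α.

1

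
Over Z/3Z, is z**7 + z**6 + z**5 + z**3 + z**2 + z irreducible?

No

Write g(z) = z**7 + z**6 + z**5 + z**3 + z**2 + z.
Check for roots in Z/3Z: g(0) = 0 → root; g(1) = 0 → root; g(2) = 1.
g(0) = 0, so (z) divides g(z); g is reducible.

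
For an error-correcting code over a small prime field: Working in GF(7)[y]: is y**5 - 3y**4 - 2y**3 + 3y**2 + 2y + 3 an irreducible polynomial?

Write h(y) = y**5 - 3y**4 - 2y**3 + 3y**2 + 2y + 3.
Check for roots in GF(7): h(0) = 3; h(1) = 4; h(2) = 1; h(3) = 3; h(4) = 5; h(5) = 3; h(6) = 2.
No roots, so no linear factors.
Degree-2 irreducible divisors: test the 21 monic irreducibles of degree 2 over GF(7).
None of them divide h (all give nonzero remainder).
No irreducible factor of degree ≤ 2 exists, so h is irreducible over GF(7).

Yes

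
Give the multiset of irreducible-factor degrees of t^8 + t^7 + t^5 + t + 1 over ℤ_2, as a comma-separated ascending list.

Write f(t) = t^8 + t^7 + t^5 + t + 1.
Roots in ℤ_2: f(0) = 1; f(1) = 1.
Complete factorization: f(t) = (t^8 + t^7 + t^5 + t + 1).
Factor degrees with multiplicity: 8 = 8.

8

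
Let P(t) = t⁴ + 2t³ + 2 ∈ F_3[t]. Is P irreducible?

Check for roots in F_3: P(0) = 2; P(1) = 2; P(2) = 1.
No roots, so no linear factors.
Monic irreducibles of degree 2 over GF(3): t² + 1, t² + t + 2, t² + 2t + 2.
None of them divide P (all give nonzero remainder).
No irreducible factor of degree ≤ 2 exists, so P is irreducible over GF(3).

Yes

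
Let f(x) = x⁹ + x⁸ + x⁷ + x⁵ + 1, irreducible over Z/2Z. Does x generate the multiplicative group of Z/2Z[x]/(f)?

No

|GF(2^9)^×| = 2^9 − 1 = 511. Prime factorization: 511 = 7·73.
f is primitive ⇔ x has order 511 in GF(2)[x]/(f), i.e. x^(511/q) ≠ 1 for each prime q | 511.
x^(73) mod f = 1
x^(7) mod f = x⁷.
Since x^(73) = 1, the order of x divides 73 < 511; not primitive.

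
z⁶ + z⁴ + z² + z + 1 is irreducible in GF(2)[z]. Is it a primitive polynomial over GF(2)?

No

Write f(z) = z⁶ + z⁴ + z² + z + 1.
|GF(2^6)^×| = 2^6 − 1 = 63. Prime factorization: 63 = 3^2·7.
f is primitive ⇔ z has order 63 in GF(2)[z]/(f), i.e. z^(63/q) ≠ 1 for each prime q | 63.
z^(21) mod f = 1
z^(9) mod f = z⁴ + z² + z.
Since z^(21) = 1, the order of z divides 21 < 63; not primitive.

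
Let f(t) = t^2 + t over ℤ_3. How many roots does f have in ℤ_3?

Evaluate at each of the 3 elements of ℤ_3:
f(0) = 0 → root; f(1) = 2; f(2) = 0 → root.
Roots: {0, 2}.

2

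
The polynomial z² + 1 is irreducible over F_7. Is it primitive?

No

Write f(z) = z² + 1.
|GF(7^2)^×| = 7^2 − 1 = 48. Prime factorization: 48 = 2^4·3.
f is primitive ⇔ z has order 48 in GF(7)[z]/(f), i.e. z^(48/q) ≠ 1 for each prime q | 48.
z^(24) mod f = 1
z^(16) mod f = 1
Since z^(24) = 1, the order of z divides 24 < 48; not primitive.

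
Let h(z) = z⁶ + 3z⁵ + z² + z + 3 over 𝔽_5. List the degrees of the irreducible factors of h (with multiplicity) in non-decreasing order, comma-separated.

Roots in 𝔽_5: h(0) = 3; h(1) = 4; h(2) = 4; h(3) = 3; h(4) = 1.
Complete factorization: h(z) = (z⁶ + 3z⁵ + z² + z + 3).
Factor degrees with multiplicity: 6 = 6.

6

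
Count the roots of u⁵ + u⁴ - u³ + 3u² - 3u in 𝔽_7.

Write f(u) = u⁵ + u⁴ - u³ + 3u² - 3u.
Evaluate at each of the 7 elements of 𝔽_7:
f(0) = 0 → root; f(1) = 1; f(2) = 4; f(3) = 0 → root; f(4) = 6; f(5) = 3; f(6) = 0 → root.
Roots: {0, 3, 6}.

3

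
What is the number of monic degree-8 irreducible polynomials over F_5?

Gauss's count: N_{5}(8) = (1/8) Σ_{d|8} μ(8/d)·5^d.
Divisors of 8: 1, 2, 4, 8; μ(8/d) for each: 0, 0, -1, 1.
Σ = − 5^4 + 5^8 = 390000.
N = 390000/8 = 48750.

48750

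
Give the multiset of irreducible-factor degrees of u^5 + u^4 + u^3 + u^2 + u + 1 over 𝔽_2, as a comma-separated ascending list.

Write g(u) = u^5 + u^4 + u^3 + u^2 + u + 1.
Roots in 𝔽_2: g(0) = 1; g(1) = 0 → root.
Linear factors from roots: (u + 1).
Complete factorization: g(u) = (u + 1)·(u^2 + u + 1)^2.
Factor degrees with multiplicity: 1 + 2 + 2 = 5.

1, 2, 2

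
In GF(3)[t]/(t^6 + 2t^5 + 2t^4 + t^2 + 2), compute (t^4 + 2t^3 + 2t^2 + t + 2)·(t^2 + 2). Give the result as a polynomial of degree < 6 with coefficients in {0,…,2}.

Multiply in GF(3)[t]: (t^4 + 2t^3 + 2t^2 + t + 2)·(t^2 + 2) = t^6 + 2t^5 + t^4 + 2t^3 + 2t + 1.
Reduce using t^6 ≡ t^5 + t^4 + 2t^2 + 1 (mod t^6 + 2t^5 + 2t^4 + t^2 + 2).
Reduced: 2t^4 + 2t^3 + 2t^2 + 2t + 2.

2t^4 + 2t^3 + 2t^2 + 2t + 2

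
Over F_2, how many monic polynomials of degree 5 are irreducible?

6

x^(2^5) − x is the product of all monic irreducibles of degree dividing 5; Möbius inversion gives N = (1/5) Σ μ(5/d)·2^d.
Divisors of 5: 1, 5; μ(5/d) for each: -1, 1.
Σ = − 2^1 + 2^5 = 30.
N = 30/5 = 6.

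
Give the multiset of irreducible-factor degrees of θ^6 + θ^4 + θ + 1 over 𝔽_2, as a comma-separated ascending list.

1, 2, 3

Write f(θ) = θ^6 + θ^4 + θ + 1.
Roots in 𝔽_2: f(0) = 1; f(1) = 0 → root.
Linear factors from roots: (θ + 1).
Complete factorization: f(θ) = (θ + 1)·(θ^2 + θ + 1)·(θ^3 + θ + 1).
Factor degrees with multiplicity: 1 + 2 + 3 = 6.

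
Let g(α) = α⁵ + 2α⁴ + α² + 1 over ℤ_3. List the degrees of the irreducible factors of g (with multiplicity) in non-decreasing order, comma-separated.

1, 2, 2

Roots in ℤ_3: g(0) = 1; g(1) = 2; g(2) = 0 → root.
Linear factors from roots: (α + 1).
Complete factorization: g(α) = (α + 1)·(α² + 2α + 2)^2.
Factor degrees with multiplicity: 1 + 2 + 2 = 5.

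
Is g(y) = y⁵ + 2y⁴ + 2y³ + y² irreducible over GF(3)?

Check for roots in GF(3): g(0) = 0 → root; g(1) = 0 → root; g(2) = 0 → root.
g(0) = 0, so (y) divides g(y); g is reducible.

No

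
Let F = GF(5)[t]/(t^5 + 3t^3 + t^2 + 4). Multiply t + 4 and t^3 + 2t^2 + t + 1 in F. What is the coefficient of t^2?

Multiply in GF(5)[t]: (t + 4)·(t^3 + 2t^2 + t + 1) = t^4 + t^3 + 4t^2 + 4.
Reduced: t^4 + t^3 + 4t^2 + 4.

4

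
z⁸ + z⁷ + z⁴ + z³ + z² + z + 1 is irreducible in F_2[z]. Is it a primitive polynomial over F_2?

No

Write f(z) = z⁸ + z⁷ + z⁴ + z³ + z² + z + 1.
|GF(2^8)^×| = 2^8 − 1 = 255. Prime factorization: 255 = 3·5·17.
f is primitive ⇔ z has order 255 in GF(2)[z]/(f), i.e. z^(255/q) ≠ 1 for each prime q | 255.
z^(85) mod f = z⁷ + z⁶ + z⁵ + z⁴ + z³ + z + 1.
z^(51) mod f = 1
z^(15) mod f = z⁷ + z⁶ + z⁵ + z⁴ + 1.
Since z^(51) = 1, the order of z divides 51 < 255; not primitive.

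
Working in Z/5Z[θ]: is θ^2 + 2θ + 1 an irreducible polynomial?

Write g(θ) = θ^2 + 2θ + 1.
Check for roots in Z/5Z: g(0) = 1; g(1) = 4; g(2) = 4; g(3) = 1; g(4) = 0 → root.
g(4) = 0, so (θ − 4) divides g(θ); g is reducible.

No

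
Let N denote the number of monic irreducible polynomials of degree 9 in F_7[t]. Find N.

4483696

By the necklace-counting formula, N_7(9) = (1/9) Σ_{d|9} μ(9/d)·7^d.
Divisors of 9: 1, 3, 9; μ(9/d) for each: 0, -1, 1.
Σ = − 7^3 + 7^9 = 40353264.
N = 40353264/9 = 4483696.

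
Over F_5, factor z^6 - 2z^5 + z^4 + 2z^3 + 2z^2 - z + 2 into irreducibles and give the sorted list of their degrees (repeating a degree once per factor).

Write f(z) = z^6 - 2z^5 + z^4 + 2z^3 + 2z^2 - z + 2.
Roots in F_5: f(0) = 2; f(1) = 0 → root; f(2) = 0 → root; f(3) = 0 → root; f(4) = 2.
Linear factors from roots: (z - 1), (z - 2), (z + 2).
Complete factorization: f(z) = (z + 2)·(z - 1)·(z - 2)^2·(z^2 + z + 1).
Factor degrees with multiplicity: 1 + 1 + 1 + 1 + 2 = 6.

1, 1, 1, 1, 2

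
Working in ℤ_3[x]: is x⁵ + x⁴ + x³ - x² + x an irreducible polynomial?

Write h(x) = x⁵ + x⁴ + x³ - x² + x.
Check for roots in ℤ_3: h(0) = 0 → root; h(1) = 0 → root; h(2) = 0 → root.
h(0) = 0, so (x) divides h(x); h is reducible.

No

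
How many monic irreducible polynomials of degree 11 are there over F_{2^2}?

381300

The number of monic irreducibles of degree 11 over GF(4) is (1/11)·Σ_{d∣11} μ(11/d) 4^d.
Divisors of 11: 1, 11; μ(11/d) for each: -1, 1.
Σ = − 4^1 + 4^11 = 4194300.
N = 4194300/11 = 381300.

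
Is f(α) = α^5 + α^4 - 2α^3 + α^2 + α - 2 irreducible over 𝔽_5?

Check for roots in 𝔽_5: f(0) = 3; f(1) = 0 → root; f(2) = 1; f(3) = 0 → root; f(4) = 0 → root.
f(1) = 0, so (α − 1) divides f(α); f is reducible.

No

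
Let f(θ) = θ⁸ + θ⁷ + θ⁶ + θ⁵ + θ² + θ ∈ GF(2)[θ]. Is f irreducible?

Check for roots in GF(2): f(0) = 0 → root; f(1) = 0 → root.
f(0) = 0, so (θ) divides f(θ); f is reducible.

No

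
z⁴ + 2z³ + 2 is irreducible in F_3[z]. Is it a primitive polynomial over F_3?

Write f(z) = z⁴ + 2z³ + 2.
|GF(3^4)^×| = 3^4 − 1 = 80. Prime factorization: 80 = 2^4·5.
f is primitive ⇔ z has order 80 in GF(3)[z]/(f), i.e. z^(80/q) ≠ 1 for each prime q | 80.
z^(40) mod f = 2.
z^(16) mod f = 2z² + z + 2.
None equal 1, so z has full order 80; f is primitive.

Yes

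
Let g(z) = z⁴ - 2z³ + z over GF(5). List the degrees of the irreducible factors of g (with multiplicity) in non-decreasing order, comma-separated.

Roots in GF(5): g(0) = 0 → root; g(1) = 0 → root; g(2) = 2; g(3) = 0 → root; g(4) = 2.
Linear factors from roots: (z), (z - 1), (z + 2).
Complete factorization: g(z) = (z)·(z - 1)·(z + 2)^2.
Factor degrees with multiplicity: 1 + 1 + 1 + 1 = 4.

1, 1, 1, 1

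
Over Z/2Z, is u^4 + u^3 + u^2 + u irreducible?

No

Write g(u) = u^4 + u^3 + u^2 + u.
Check for roots in Z/2Z: g(0) = 0 → root; g(1) = 0 → root.
g(0) = 0, so (u) divides g(u); g is reducible.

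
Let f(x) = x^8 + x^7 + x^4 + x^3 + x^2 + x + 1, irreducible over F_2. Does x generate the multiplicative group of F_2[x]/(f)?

No

|GF(2^8)^×| = 2^8 − 1 = 255. Prime factorization: 255 = 3·5·17.
f is primitive ⇔ x has order 255 in GF(2)[x]/(f), i.e. x^(255/q) ≠ 1 for each prime q | 255.
x^(85) mod f = x^7 + x^6 + x^5 + x^4 + x^3 + x + 1.
x^(51) mod f = 1
x^(15) mod f = x^7 + x^6 + x^5 + x^4 + 1.
Since x^(51) = 1, the order of x divides 51 < 255; not primitive.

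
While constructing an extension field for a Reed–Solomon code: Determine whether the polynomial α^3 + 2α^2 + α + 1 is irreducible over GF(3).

Write h(α) = α^3 + 2α^2 + α + 1.
Check for roots in GF(3): h(0) = 1; h(1) = 2; h(2) = 1.
No roots. A degree-3 polynomial over a field with no linear factor is irreducible.

Yes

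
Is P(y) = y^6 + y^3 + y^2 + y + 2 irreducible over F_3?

Check for roots in F_3: P(0) = 2; P(1) = 0 → root; P(2) = 2.
P(1) = 0, so (y − 1) divides P(y); P is reducible.

No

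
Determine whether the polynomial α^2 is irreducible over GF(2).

No

Write g(α) = α^2.
Check for roots in GF(2): g(0) = 0 → root; g(1) = 1.
g(0) = 0, so (α) divides g(α); g is reducible.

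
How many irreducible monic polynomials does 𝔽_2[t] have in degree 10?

99

By the necklace-counting formula, N_2(10) = (1/10) Σ_{d|10} μ(10/d)·2^d.
Divisors of 10: 1, 2, 5, 10; μ(10/d) for each: 1, -1, -1, 1.
Σ = 2^1 − 2^2 − 2^5 + 2^10 = 990.
N = 990/10 = 99.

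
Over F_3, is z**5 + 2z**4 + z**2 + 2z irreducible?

Write P(z) = z**5 + 2z**4 + z**2 + 2z.
Check for roots in F_3: P(0) = 0 → root; P(1) = 0 → root; P(2) = 0 → root.
P(0) = 0, so (z) divides P(z); P is reducible.

No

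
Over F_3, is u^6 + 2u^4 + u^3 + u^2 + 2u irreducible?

Write P(u) = u^6 + 2u^4 + u^3 + u^2 + 2u.
Check for roots in F_3: P(0) = 0 → root; P(1) = 1; P(2) = 1.
P(0) = 0, so (u) divides P(u); P is reducible.

No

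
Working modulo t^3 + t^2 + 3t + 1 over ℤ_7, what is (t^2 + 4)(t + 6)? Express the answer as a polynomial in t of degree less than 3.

Multiply in ℤ_7[t]: (t^2 + 4)·(t + 6) = t^3 + 6t^2 + 4t + 3.
Reduce using t^3 ≡ 6t^2 + 4t + 6 (mod t^3 + t^2 + 3t + 1).
Reduced: 5t^2 + t + 2.

5t^2 + t + 2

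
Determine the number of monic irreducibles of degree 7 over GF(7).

x^(7^7) − x is the product of all monic irreducibles of degree dividing 7; Möbius inversion gives N = (1/7) Σ μ(7/d)·7^d.
Divisors of 7: 1, 7; μ(7/d) for each: -1, 1.
Σ = − 7^1 + 7^7 = 823536.
N = 823536/7 = 117648.

117648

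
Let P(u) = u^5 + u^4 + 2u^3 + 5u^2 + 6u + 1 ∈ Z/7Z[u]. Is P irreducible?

Yes

Check for roots in Z/7Z: P(0) = 1; P(1) = 2; P(2) = 6; P(3) = 1; P(4) = 1; P(5) = 5; P(6) = 5.
No roots, so no linear factors.
Degree-2 irreducible divisors: test the 21 monic irreducibles of degree 2 over GF(7).
None of them divide P (all give nonzero remainder).
No irreducible factor of degree ≤ 2 exists, so P is irreducible over GF(7).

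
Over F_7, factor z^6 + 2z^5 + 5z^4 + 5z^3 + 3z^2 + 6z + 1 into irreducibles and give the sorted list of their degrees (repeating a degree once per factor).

Write g(z) = z^6 + 2z^5 + 5z^4 + 5z^3 + 3z^2 + 6z + 1.
Linear factors from roots: (z + 5).
Complete factorization: g(z) = (z + 5)·(z^2 + z + 4)·(z^3 + 3z^2 + 6z + 6).
Factor degrees with multiplicity: 1 + 2 + 3 = 6.

1, 2, 3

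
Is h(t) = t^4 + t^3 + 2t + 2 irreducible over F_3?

Check for roots in F_3: h(0) = 2; h(1) = 0 → root; h(2) = 0 → root.
h(1) = 0, so (t − 1) divides h(t); h is reducible.

No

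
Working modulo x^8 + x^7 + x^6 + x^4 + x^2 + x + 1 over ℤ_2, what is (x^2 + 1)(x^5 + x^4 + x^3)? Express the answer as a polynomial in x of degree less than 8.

Multiply in ℤ_2[x]: (x^2 + 1)·(x^5 + x^4 + x^3) = x^7 + x^6 + x^4 + x^3.
Reduced: x^7 + x^6 + x^4 + x^3.

x^7 + x^6 + x^4 + x^3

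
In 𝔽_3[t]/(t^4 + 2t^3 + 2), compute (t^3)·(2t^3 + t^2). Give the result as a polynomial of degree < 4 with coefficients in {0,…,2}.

Multiply in 𝔽_3[t]: (t^3)·(2t^3 + t^2) = 2t^6 + t^5.
Reduce using t^4 ≡ t^3 + 1 (mod t^4 + 2t^3 + 2).
Reduced: 2t^2.

2t^2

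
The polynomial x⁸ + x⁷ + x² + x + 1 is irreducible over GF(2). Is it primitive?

Yes

Write f(x) = x⁸ + x⁷ + x² + x + 1.
|GF(2^8)^×| = 2^8 − 1 = 255. Prime factorization: 255 = 3·5·17.
f is primitive ⇔ x has order 255 in GF(2)[x]/(f), i.e. x^(255/q) ≠ 1 for each prime q | 255.
x^(85) mod f = x⁷ + x⁵ + x³ + x.
x^(51) mod f = x⁶ + x⁵ + x³ + x².
x^(15) mod f = x⁷ + x⁶ + x⁵ + x⁴ + x².
None equal 1, so x has full order 255; f is primitive.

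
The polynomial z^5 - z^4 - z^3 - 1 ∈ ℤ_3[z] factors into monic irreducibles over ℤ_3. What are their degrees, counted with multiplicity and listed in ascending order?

Write h(z) = z^5 - z^4 - z^3 - 1.
Roots in ℤ_3: h(0) = 2; h(1) = 1; h(2) = 1.
Complete factorization: h(z) = (z^5 - z^4 - z^3 - 1).
Factor degrees with multiplicity: 5 = 5.

5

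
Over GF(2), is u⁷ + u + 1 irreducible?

Yes

Write g(u) = u⁷ + u + 1.
Check for roots in GF(2): g(0) = 1; g(1) = 1.
No roots, so no linear factors.
Monic irreducibles of degree 2 over GF(2): u² + u + 1.
None of them divide g (all give nonzero remainder).
Monic irreducibles of degree 3 over GF(2): u³ + u + 1, u³ + u² + 1.
None of them divide g (all give nonzero remainder).
No irreducible factor of degree ≤ 3 exists, so g is irreducible over GF(2).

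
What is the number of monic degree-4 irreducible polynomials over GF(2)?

3

x^(2^4) − x is the product of all monic irreducibles of degree dividing 4; Möbius inversion gives N = (1/4) Σ μ(4/d)·2^d.
Divisors of 4: 1, 2, 4; μ(4/d) for each: 0, -1, 1.
Σ = − 2^2 + 2^4 = 12.
N = 12/4 = 3.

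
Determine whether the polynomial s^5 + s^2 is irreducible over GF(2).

No

Write f(s) = s^5 + s^2.
Check for roots in GF(2): f(0) = 0 → root; f(1) = 0 → root.
f(0) = 0, so (s) divides f(s); f is reducible.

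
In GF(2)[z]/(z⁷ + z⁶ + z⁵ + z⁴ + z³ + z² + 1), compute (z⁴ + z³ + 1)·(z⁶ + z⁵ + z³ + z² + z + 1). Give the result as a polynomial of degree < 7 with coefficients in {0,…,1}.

1

Multiply in GF(2)[z]: (z⁴ + z³ + 1)·(z⁶ + z⁵ + z³ + z² + z + 1) = z¹⁰ + z⁸ + z⁷ + z⁶ + z⁵ + z² + z + 1.
Reduce using z⁷ ≡ z⁶ + z⁵ + z⁴ + z³ + z² + 1 (mod z⁷ + z⁶ + z⁵ + z⁴ + z³ + z² + 1).
Reduced: 1.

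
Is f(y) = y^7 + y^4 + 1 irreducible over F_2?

Yes

Check for roots in F_2: f(0) = 1; f(1) = 1.
No roots, so no linear factors.
Monic irreducibles of degree 2 over GF(2): y^2 + y + 1.
None of them divide f (all give nonzero remainder).
Monic irreducibles of degree 3 over GF(2): y^3 + y + 1, y^3 + y^2 + 1.
None of them divide f (all give nonzero remainder).
No irreducible factor of degree ≤ 3 exists, so f is irreducible over GF(2).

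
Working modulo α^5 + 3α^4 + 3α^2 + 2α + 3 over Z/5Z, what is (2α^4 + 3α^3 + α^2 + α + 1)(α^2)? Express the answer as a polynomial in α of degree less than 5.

α^2 + 4

Multiply in Z/5Z[α]: (2α^4 + 3α^3 + α^2 + α + 1)·(α^2) = 2α^6 + 3α^5 + α^4 + α^3 + α^2.
Reduce using α^5 ≡ 2α^4 + 2α^2 + 3α + 2 (mod α^5 + 3α^4 + 3α^2 + 2α + 3).
Reduced: α^2 + 4.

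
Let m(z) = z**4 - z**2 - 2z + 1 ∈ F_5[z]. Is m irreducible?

Check for roots in F_5: m(0) = 1; m(1) = 4; m(2) = 4; m(3) = 2; m(4) = 3.
No roots, so no linear factors.
Degree-2 irreducible divisors: test the 10 monic irreducibles of degree 2 over GF(5).
None of them divide m (all give nonzero remainder).
No irreducible factor of degree ≤ 2 exists, so m is irreducible over GF(5).

Yes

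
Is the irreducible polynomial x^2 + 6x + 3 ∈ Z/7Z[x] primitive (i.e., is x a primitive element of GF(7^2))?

Yes

Write f(x) = x^2 + 6x + 3.
|GF(7^2)^×| = 7^2 − 1 = 48. Prime factorization: 48 = 2^4·3.
f is primitive ⇔ x has order 48 in GF(7)[x]/(f), i.e. x^(48/q) ≠ 1 for each prime q | 48.
x^(24) mod f = 6.
x^(16) mod f = 2.
None equal 1, so x has full order 48; f is primitive.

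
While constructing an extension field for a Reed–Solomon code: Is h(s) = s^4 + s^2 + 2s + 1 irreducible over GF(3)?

Check for roots in GF(3): h(0) = 1; h(1) = 2; h(2) = 1.
No roots, so no linear factors.
Monic irreducibles of degree 2 over GF(3): s^2 + 1, s^2 + s + 2, s^2 + 2s + 2.
None of them divide h (all give nonzero remainder).
No irreducible factor of degree ≤ 2 exists, so h is irreducible over GF(3).

Yes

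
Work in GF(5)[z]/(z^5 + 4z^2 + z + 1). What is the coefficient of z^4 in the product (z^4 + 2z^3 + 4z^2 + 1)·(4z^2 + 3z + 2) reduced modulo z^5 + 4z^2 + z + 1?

4

Multiply in GF(5)[z]: (z^4 + 2z^3 + 4z^2 + 1)·(4z^2 + 3z + 2) = 4z^6 + z^5 + 4z^4 + z^3 + 2z^2 + 3z + 2.
Reduce using z^5 ≡ z^2 + 4z + 4 (mod z^5 + 4z^2 + z + 1).
Reduced: 4z^4 + 4z^2 + 3z + 1.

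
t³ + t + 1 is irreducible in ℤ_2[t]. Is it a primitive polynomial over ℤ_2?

Yes

Write f(t) = t³ + t + 1.
|GF(2^3)^×| = 2^3 − 1 = 7. Prime factorization: 7 = 7.
f is primitive ⇔ t has order 7 in GF(2)[t]/(f), i.e. t^(7/q) ≠ 1 for each prime q | 7.
t^(1) mod f = t.
None equal 1, so t has full order 7; f is primitive.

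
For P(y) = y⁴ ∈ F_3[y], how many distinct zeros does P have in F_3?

1

Evaluate at each of the 3 elements of F_3:
P(0) = 0 → root; P(1) = 1; P(2) = 1.
Roots: {0}.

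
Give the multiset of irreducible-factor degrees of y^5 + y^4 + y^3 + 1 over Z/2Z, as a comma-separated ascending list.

Write h(y) = y^5 + y^4 + y^3 + 1.
Roots in Z/2Z: h(0) = 1; h(1) = 0 → root.
Linear factors from roots: (y + 1).
Complete factorization: h(y) = (y + 1)^2·(y^3 + y^2 + 1).
Factor degrees with multiplicity: 1 + 1 + 3 = 5.

1, 1, 3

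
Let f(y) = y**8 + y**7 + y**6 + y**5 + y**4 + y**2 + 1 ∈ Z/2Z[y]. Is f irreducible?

Check for roots in Z/2Z: f(0) = 1; f(1) = 1.
No roots, so no linear factors.
Monic irreducibles of degree 2 over GF(2): y**2 + y + 1.
None of them divide f (all give nonzero remainder).
Monic irreducibles of degree 3 over GF(2): y**3 + y + 1, y**3 + y**2 + 1.
None of them divide f (all give nonzero remainder).
Monic irreducibles of degree 4 over GF(2): y**4 + y + 1, y**4 + y**3 + 1, y**4 + y**3 + y**2 + y + 1.
None of them divide f (all give nonzero remainder).
No irreducible factor of degree ≤ 4 exists, so f is irreducible over GF(2).

Yes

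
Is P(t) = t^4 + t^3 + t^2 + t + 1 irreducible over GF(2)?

Check for roots in GF(2): P(0) = 1; P(1) = 1.
No roots, so no linear factors.
Monic irreducibles of degree 2 over GF(2): t^2 + t + 1.
None of them divide P (all give nonzero remainder).
No irreducible factor of degree ≤ 2 exists, so P is irreducible over GF(2).

Yes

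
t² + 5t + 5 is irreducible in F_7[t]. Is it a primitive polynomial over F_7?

Yes

Write f(t) = t² + 5t + 5.
|GF(7^2)^×| = 7^2 − 1 = 48. Prime factorization: 48 = 2^4·3.
f is primitive ⇔ t has order 48 in GF(7)[t]/(f), i.e. t^(48/q) ≠ 1 for each prime q | 48.
t^(24) mod f = 6.
t^(16) mod f = 4.
None equal 1, so t has full order 48; f is primitive.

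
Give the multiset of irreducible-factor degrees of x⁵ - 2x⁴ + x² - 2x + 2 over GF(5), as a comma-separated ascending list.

Write g(x) = x⁵ - 2x⁴ + x² - 2x + 2.
Roots in GF(5): g(0) = 2; g(1) = 0 → root; g(2) = 2; g(3) = 1; g(4) = 2.
Linear factors from roots: (x - 1).
Complete factorization: g(x) = (x - 1)·(x² + x + 2)·(x² - 2x - 1).
Factor degrees with multiplicity: 1 + 2 + 2 = 5.

1, 2, 2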